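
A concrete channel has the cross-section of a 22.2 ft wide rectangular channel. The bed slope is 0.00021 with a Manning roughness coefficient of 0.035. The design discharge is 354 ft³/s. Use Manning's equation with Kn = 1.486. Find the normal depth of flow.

y_n = 8.93 ft

Manning's equation rearranged: A R^(2/3) = nQ / (1.486·√S) = 0.035 × 354 / (1.486 × √0.00021) = 575.4.
Trying y = 7.88 ft: A R^(2/3) = 484.4 — short.
Trying y = 11.2 ft: A R^(2/3) = 781.7 — over.
Trying y = 8.93 ft: A R^(2/3) = 575.7 — matches.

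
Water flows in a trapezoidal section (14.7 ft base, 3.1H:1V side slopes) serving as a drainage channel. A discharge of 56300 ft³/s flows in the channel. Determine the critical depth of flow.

y_c = 26.7 ft

At critical depth, Q² T / (g A³) = 1, i.e. A³/T = Q²/g = 56300²/32.2 = 98440000.
Trying y = 29.1 ft: A³/T = 145800000 — high.
Trying y = 22.1 ft: A³/T = 40990000 — low.
Trying y = 26.7 ft: A³/T = 97790000 — close enough.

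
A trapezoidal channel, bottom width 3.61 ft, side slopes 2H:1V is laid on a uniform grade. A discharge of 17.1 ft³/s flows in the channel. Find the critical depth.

y_c = 0.764 ft

At critical depth, Q² T / (g A³) = 1, i.e. A³/T = Q²/g = 17.1²/32.2 = 9.081.
At y = 0.54 ft: A³/T = 2.815 — low.
At y = 0.833 ft: A³/T = 12.23 — high.
At y = 0.764 ft: A³/T = 9.074 — close enough.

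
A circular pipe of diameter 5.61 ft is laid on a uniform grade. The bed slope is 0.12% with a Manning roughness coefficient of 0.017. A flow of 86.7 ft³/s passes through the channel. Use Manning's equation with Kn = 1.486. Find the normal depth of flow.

y_n = 4.26 ft

Manning's equation rearranged: A R^(2/3) = nQ / (1.486·√S) = 0.017 × 86.7 / (1.486 × √0.0012) = 28.63.
At y = 3.44 ft: A R^(2/3) = 21.51 — too small.
At y = 5 ft: A R^(2/3) = 32.87 — too large.
At y = 4.26 ft: A R^(2/3) = 28.65 — close enough.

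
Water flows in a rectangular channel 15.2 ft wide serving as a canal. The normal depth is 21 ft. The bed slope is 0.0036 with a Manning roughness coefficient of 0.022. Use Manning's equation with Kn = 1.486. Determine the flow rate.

Q = 4070 ft³/s

Flow area A = b·y = 15.2 × 21 = 319.2 ft². Wetted perimeter P = b + 2y = 15.2 + 2×21 = 57.2 ft.
Hydraulic radius R = A/P = 319.2/57.2 = 5.58 ft.
Manning's equation: Q = (1.486/n) A R^(2/3) S^(1/2) = (1.486/0.022) × 319.2 × 5.58^(2/3) × 0.0036^(1/2) = 4070 ft³/s.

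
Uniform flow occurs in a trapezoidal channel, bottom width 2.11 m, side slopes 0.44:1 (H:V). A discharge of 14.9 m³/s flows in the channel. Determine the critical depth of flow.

y_c = 1.54 m

At critical depth, Q² T / (g A³) = 1, i.e. A³/T = Q²/g = 14.9²/9.81 = 22.63.
At y = 1.82 m: A³/T = 40.06 — too large.
At y = 1.54 m: A³/T = 22.83 — close enough.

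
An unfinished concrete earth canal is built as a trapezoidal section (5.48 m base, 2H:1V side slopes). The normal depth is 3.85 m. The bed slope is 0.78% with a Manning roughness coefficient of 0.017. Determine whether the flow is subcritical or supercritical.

With bottom width b = 5.48 m and side slope z = 2: A = (b + zy)y = (5.48 + 2×3.85)×3.85 = 50.74 m²; P = b + 2y√(1+z²) = 5.48 + 2×3.85×2.236 = 22.7 m.
Hydraulic radius R = A/P = 50.74/22.7 = 2.236 m.
V = (1/n) R^(2/3) √S = (1/0.017) × 2.236^(2/3) × √0.0078 = 8.882 m/s. Hydraulic depth D_h = A/T = 50.74/20.88 = 2.43 m.
Froude number Fr = V/√(g·D_h) = 8.882/√(9.81×2.43) = 1.82, which is greater than 1, so the flow is supercritical.

supercritical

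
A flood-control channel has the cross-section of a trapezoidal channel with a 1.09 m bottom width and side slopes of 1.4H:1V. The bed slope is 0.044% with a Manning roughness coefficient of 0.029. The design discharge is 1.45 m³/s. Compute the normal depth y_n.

Manning's equation rearranged: A R^(2/3) = nQ / (1·√S) = 0.029 × 1.45 / (√0.00044) = 2.005.
Try y = 0.838 m: A R^(2/3) = 1.158 — low.
Try y = 1.2 m: A R^(2/3) = 2.461 — high.
Try y = 1.09 m: A R^(2/3) = 2.004 — matches.

y_n = 1.09 m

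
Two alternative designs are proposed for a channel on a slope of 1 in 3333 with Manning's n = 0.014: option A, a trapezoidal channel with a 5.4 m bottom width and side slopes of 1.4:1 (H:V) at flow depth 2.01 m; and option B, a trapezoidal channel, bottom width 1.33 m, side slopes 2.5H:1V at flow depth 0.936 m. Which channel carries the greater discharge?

channel A

Channel A: With bottom width b = 5.4 m and side slope z = 1.4: A = (b + zy)y = (5.4 + 1.4×2.01)×2.01 = 16.51 m²; P = b + 2y√(1+z²) = 5.4 + 2×2.01×1.72 = 12.32 m. Hydraulic radius R = A/P = 16.51/12.32 = 1.341 m. Q_A = (1/0.014)·16.51·1.341^(2/3)·√0.0003 = 24.83 m³/s.
Channel B: With bottom width b = 1.33 m and side slope z = 2.5: A = (b + zy)y = (1.33 + 2.5×0.936)×0.936 = 3.435 m²; P = b + 2y√(1+z²) = 1.33 + 2×0.936×2.693 = 6.371 m. Hydraulic radius R = A/P = 3.435/6.371 = 0.5392 m. Q_B = (1/0.014)·3.435·0.5392^(2/3)·√0.0003 = 2.816 m³/s.
Q_A = 24.83 m³/s vs Q_B = 2.816 m³/s, so channel A carries more.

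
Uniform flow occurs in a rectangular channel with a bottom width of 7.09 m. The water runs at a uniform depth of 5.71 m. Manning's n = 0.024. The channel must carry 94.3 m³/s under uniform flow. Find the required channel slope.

Flow area A = b·y = 7.09 × 5.71 = 40.48 m². Wetted perimeter P = b + 2y = 7.09 + 2×5.71 = 18.51 m.
Hydraulic radius R = A/P = 40.48/18.51 = 2.187 m.
From Manning's equation, S = [nQ / (1 A R^(2/3))]² = [0.024 × 94.3 / (1 × 40.48 × 2.187^(2/3))]² = 0.0011.

S = 0.0011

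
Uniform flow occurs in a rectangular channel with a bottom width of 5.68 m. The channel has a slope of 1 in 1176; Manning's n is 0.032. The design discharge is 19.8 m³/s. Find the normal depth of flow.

Manning's equation rearranged: A R^(2/3) = nQ / (1·√S) = 0.032 × 19.8 / (√0.0008503) = 21.73.
At y = 2.16 m: A R^(2/3) = 14.06 — short.
At y = 3.26 m: A R^(2/3) = 24.46 — over.
At y = 2.98 m: A R^(2/3) = 21.73 — matches.

y_n = 2.98 m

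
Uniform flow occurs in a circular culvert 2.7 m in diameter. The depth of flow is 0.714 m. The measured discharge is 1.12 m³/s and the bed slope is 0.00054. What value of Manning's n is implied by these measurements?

n = 0.014

For a circular section of diameter D = 2.7 m at depth y = 0.714 m, the central angle is θ = 2 arccos(1 − 2y/D) = 2.16 rad. Then A = (D²/8)(θ − sin θ) = 1.211 m² and P = Dθ/2 = 2.917 m.
Hydraulic radius R = A/P = 1.211/2.917 = 0.4153 m.
Rearranging Manning's equation: n = (1/Q) A R^(2/3) S^(1/2) = (1/1.12) × 1.211 × 0.4153^(2/3) × √0.00054 = 0.014.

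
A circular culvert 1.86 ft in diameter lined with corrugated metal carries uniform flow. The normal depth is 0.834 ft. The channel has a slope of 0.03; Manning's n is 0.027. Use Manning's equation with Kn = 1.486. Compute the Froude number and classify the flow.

supercritical

For a circular section of diameter D = 1.86 ft at depth y = 0.834 ft, the central angle is θ = 2 arccos(1 − 2y/D) = 2.935 rad. Then A = (D²/8)(θ − sin θ) = 1.18 ft² and P = Dθ/2 = 2.729 ft.
Hydraulic radius R = A/P = 1.18/2.729 = 0.4325 ft.
V = (1.486/n) R^(2/3) √S = (1.486/0.027) × 0.4325^(2/3) × √0.03 = 5.451 ft/s. Hydraulic depth D_h = A/T = 1.18/1.85 = 0.638 ft.
Froude number Fr = V/√(g·D_h) = 5.451/√(32.2×0.638) = 1.2, which is greater than 1, so the flow is supercritical.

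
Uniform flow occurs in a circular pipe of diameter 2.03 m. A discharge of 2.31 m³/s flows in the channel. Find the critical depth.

y_c = 0.715 m

At critical depth, Q² T / (g A³) = 1, i.e. A³/T = Q²/g = 2.31²/9.81 = 0.5439.
Trying y = 0.775 m: A³/T = 0.7426 — too large.
Trying y = 0.548 m: A³/T = 0.1943 — too small.
Trying y = 0.715 m: A³/T = 0.5444 — matches.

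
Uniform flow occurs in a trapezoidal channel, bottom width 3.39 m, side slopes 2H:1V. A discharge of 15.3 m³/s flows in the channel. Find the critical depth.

At critical depth, Q² T / (g A³) = 1, i.e. A³/T = Q²/g = 15.3²/9.81 = 23.86.
At y = 1.17 m: A³/T = 37.34 — over.
At y = 0.74 m: A³/T = 7.371 — short.
At y = 1.03 m: A³/T = 23.55 — matches.

y_c = 1.03 m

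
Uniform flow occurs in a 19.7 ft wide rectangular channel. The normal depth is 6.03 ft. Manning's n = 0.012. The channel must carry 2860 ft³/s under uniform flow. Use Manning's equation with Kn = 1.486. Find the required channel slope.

Flow area A = b·y = 19.7 × 6.03 = 118.8 ft². Wetted perimeter P = b + 2y = 19.7 + 2×6.03 = 31.76 ft.
Hydraulic radius R = A/P = 118.8/31.76 = 3.74 ft.
From Manning's equation, S = [nQ / (1.486 A R^(2/3))]² = [0.012 × 2860 / (1.486 × 118.8 × 3.74^(2/3))]² = 0.00651.

S = 0.00651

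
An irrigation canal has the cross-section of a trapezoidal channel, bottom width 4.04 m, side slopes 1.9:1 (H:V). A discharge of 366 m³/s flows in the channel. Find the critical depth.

y_c = 5.02 m

At critical depth, Q² T / (g A³) = 1, i.e. A³/T = Q²/g = 366²/9.81 = 13660.
Try y = 5.53 m: A³/T = 20780 — over.
Try y = 3.5 m: A³/T = 3021 — short.
Try y = 5.02 m: A³/T = 13700 — matches.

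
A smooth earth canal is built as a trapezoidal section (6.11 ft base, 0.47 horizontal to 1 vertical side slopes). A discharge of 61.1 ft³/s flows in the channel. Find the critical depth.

At critical depth, Q² T / (g A³) = 1, i.e. A³/T = Q²/g = 61.1²/32.2 = 115.9.
Trying y = 1.22 ft: A³/T = 74.7 — low.
Trying y = 1.69 ft: A³/T = 206.4 — high.
Trying y = 1.41 ft: A³/T = 117.1 — ≈ 115.9.

y_c = 1.41 ft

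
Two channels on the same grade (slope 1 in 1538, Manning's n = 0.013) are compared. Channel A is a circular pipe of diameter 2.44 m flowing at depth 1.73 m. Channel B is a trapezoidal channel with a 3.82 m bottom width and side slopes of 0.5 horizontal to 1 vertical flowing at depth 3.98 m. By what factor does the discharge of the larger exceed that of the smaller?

Channel A: For a circular section of diameter D = 2.44 m at depth y = 1.73 m, the central angle is θ = 2 arccos(1 − 2y/D) = 4.004 rad. Then A = (D²/8)(θ − sin θ) = 3.545 m² and P = Dθ/2 = 4.885 m. Hydraulic radius R = A/P = 3.545/4.885 = 0.7257 m. Q_A = (1/0.013)·3.545·0.7257^(2/3)·√0.0006502 = 5.615 m³/s.
Channel B: With bottom width b = 3.82 m and side slope z = 0.5: A = (b + zy)y = (3.82 + 0.5×3.98)×3.98 = 23.12 m²; P = b + 2y√(1+z²) = 3.82 + 2×3.98×1.118 = 12.72 m. Hydraulic radius R = A/P = 23.12/12.72 = 1.818 m. Q_B = (1/0.013)·23.12·1.818^(2/3)·√0.0006502 = 67.56 m³/s.
The larger discharge is 67.56 m³/s and the smaller is 5.615 m³/s; the ratio is 12.

12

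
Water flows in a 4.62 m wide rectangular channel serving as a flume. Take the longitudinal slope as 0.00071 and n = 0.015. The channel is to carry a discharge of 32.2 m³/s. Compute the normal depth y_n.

Manning's equation rearranged: A R^(2/3) = nQ / (1·√S) = 0.015 × 32.2 / (√0.00071) = 18.13.
At y = 2.86 m: A R^(2/3) = 15.56 — low.
At y = 3.22 m: A R^(2/3) = 18.13 — matches.

y_n = 3.22 m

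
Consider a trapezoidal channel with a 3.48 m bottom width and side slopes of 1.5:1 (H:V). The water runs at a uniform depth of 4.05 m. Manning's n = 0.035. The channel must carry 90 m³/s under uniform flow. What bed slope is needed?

S = 0.0024

With bottom width b = 3.48 m and side slope z = 1.5: A = (b + zy)y = (3.48 + 1.5×4.05)×4.05 = 38.7 m²; P = b + 2y√(1+z²) = 3.48 + 2×4.05×1.803 = 18.08 m.
Hydraulic radius R = A/P = 38.7/18.08 = 2.14 m.
From Manning's equation, S = [nQ / (1 A R^(2/3))]² = [0.035 × 90 / (1 × 38.7 × 2.14^(2/3))]² = 0.0024.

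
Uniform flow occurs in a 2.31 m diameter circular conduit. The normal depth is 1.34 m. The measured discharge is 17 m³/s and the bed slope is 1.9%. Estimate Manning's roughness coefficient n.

For a circular section of diameter D = 2.31 m at depth y = 1.34 m, the central angle is θ = 2 arccos(1 − 2y/D) = 3.463 rad. Then A = (D²/8)(θ − sin θ) = 2.521 m² and P = Dθ/2 = 4 m.
Hydraulic radius R = A/P = 2.521/4 = 0.6302 m.
Rearranging Manning's equation: n = (1/Q) A R^(2/3) S^(1/2) = (1/17) × 2.521 × 0.6302^(2/3) × √0.019 = 0.015.

n = 0.015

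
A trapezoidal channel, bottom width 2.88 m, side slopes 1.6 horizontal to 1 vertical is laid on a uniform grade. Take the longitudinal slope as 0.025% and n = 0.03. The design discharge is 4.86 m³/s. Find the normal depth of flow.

Manning's equation rearranged: A R^(2/3) = nQ / (1·√S) = 0.03 × 4.86 / (√0.00025) = 9.221.
Try y = 1.21 m: A R^(2/3) = 4.949 — low.
Try y = 1.81 m: A R^(2/3) = 10.98 — high.
Try y = 1.66 m: A R^(2/3) = 9.22 — ≈ 9.221.

y_n = 1.66 m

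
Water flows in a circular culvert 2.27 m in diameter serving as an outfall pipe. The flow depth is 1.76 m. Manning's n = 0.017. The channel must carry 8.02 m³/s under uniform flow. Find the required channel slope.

S = 0.0027

For a circular section of diameter D = 2.27 m at depth y = 1.76 m, the central angle is θ = 2 arccos(1 − 2y/D) = 4.308 rad. Then A = (D²/8)(θ − sin θ) = 3.367 m² and P = Dθ/2 = 4.889 m.
Hydraulic radius R = A/P = 3.367/4.889 = 0.6886 m.
From Manning's equation, S = [nQ / (1 A R^(2/3))]² = [0.017 × 8.02 / (1 × 3.367 × 0.6886^(2/3))]² = 0.0027.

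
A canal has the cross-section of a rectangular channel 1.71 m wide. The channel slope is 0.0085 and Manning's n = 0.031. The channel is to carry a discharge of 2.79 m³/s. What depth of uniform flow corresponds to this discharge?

Manning's equation rearranged: A R^(2/3) = nQ / (1·√S) = 0.031 × 2.79 / (√0.0085) = 0.9381.
Try y = 0.731 m: A R^(2/3) = 0.6719 — too small.
Try y = 1.14 m: A R^(2/3) = 1.209 — too large.
Try y = 0.938 m: A R^(2/3) = 0.9381 — close enough.

y_n = 0.938 m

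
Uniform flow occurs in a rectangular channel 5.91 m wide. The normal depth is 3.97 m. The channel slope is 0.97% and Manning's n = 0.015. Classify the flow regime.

supercritical

Flow area A = b·y = 5.91 × 3.97 = 23.46 m². Wetted perimeter P = b + 2y = 5.91 + 2×3.97 = 13.85 m.
Hydraulic radius R = A/P = 23.46/13.85 = 1.694 m.
V = (1/n) R^(2/3) √S = (1/0.015) × 1.694^(2/3) × √0.0097 = 9.331 m/s. Hydraulic depth D_h = A/T = 23.46/5.91 = 3.97 m.
Froude number Fr = V/√(g·D_h) = 9.331/√(9.81×3.97) = 1.5, which is greater than 1, so the flow is supercritical.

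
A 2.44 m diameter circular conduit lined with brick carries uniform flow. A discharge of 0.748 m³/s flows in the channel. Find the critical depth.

At critical depth, Q² T / (g A³) = 1, i.e. A³/T = Q²/g = 0.748²/9.81 = 0.05703.
Trying y = 0.428 m: A³/T = 0.09036 — too large.
Trying y = 0.324 m: A³/T = 0.0302 — too small.
Trying y = 0.381 m: A³/T = 0.05719 — ≈ 0.05703.

y_c = 0.381 m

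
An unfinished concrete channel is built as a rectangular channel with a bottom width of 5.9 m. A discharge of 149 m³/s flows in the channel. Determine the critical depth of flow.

y_c = 4.02 m

For a rectangular channel, critical depth y_c = (q²/g)^(1/3) where q = Q/b = 149/5.9 = 25.25 m²/s.
So y_c = (25.25²/9.81)^(1/3) = 4.02 m.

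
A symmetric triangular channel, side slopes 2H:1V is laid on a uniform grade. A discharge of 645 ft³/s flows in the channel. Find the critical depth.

At critical depth, Q² T / (g A³) = 1, i.e. A³/T = Q²/g = 645²/32.2 = 12920.
At y = 4.37 ft: A³/T = 3187 — too small.
At y = 6.42 ft: A³/T = 21810 — too large.
At y = 5.78 ft: A³/T = 12900 — close enough.

y_c = 5.78 ft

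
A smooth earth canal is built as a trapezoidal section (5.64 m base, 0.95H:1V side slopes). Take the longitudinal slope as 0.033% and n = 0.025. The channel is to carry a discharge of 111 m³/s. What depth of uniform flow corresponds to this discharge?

y_n = 6.19 m

Manning's equation rearranged: A R^(2/3) = nQ / (1·√S) = 0.025 × 111 / (√0.00033) = 152.8.
At y = 7.74 m: A R^(2/3) = 241.7 — too large.
At y = 5.2 m: A R^(2/3) = 108.1 — too small.
At y = 6.19 m: A R^(2/3) = 152.9 — matches.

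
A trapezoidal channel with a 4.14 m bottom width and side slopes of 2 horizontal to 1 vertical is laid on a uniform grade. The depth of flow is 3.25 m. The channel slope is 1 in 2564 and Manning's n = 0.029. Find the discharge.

Q = 35.5 m³/s

With bottom width b = 4.14 m and side slope z = 2: A = (b + zy)y = (4.14 + 2×3.25)×3.25 = 34.58 m²; P = b + 2y√(1+z²) = 4.14 + 2×3.25×2.236 = 18.67 m.
Hydraulic radius R = A/P = 34.58/18.67 = 1.852 m.
Manning's equation: Q = (1/n) A R^(2/3) S^(1/2) = (1/0.029) × 34.58 × 1.852^(2/3) × 0.00039^(1/2) = 35.5 m³/s.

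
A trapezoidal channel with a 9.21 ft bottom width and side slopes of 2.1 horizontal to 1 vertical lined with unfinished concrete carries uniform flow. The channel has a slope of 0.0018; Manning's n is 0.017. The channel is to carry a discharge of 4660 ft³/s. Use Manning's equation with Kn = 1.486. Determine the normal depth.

Manning's equation rearranged: A R^(2/3) = nQ / (1.486·√S) = 0.017 × 4660 / (1.486 × √0.0018) = 1257.
Trying y = 9.68 ft: A R^(2/3) = 866.1 — low.
Trying y = 14.5 ft: A R^(2/3) = 2204 — high.
Trying y = 11.4 ft: A R^(2/3) = 1258 — ≈ 1257.

y_n = 11.4 ft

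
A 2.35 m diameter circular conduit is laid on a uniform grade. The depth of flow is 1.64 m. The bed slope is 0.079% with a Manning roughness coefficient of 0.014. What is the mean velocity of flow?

V = 1.58 m/s

For a circular section of diameter D = 2.35 m at depth y = 1.64 m, the central angle is θ = 2 arccos(1 − 2y/D) = 3.955 rad. Then A = (D²/8)(θ − sin θ) = 3.232 m² and P = Dθ/2 = 4.648 m.
Hydraulic radius R = A/P = 3.232/4.648 = 0.6955 m.
From Manning's equation, V = (1/n) R^(2/3) S^(1/2) = (1/0.014) × 0.6955^(2/3) × 0.00079^(1/2) = 1.58 m/s.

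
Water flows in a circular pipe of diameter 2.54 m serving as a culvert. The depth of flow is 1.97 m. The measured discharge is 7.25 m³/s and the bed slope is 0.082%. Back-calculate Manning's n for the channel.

n = 0.014

For a circular section of diameter D = 2.54 m at depth y = 1.97 m, the central angle is θ = 2 arccos(1 − 2y/D) = 4.309 rad. Then A = (D²/8)(θ − sin θ) = 4.217 m² and P = Dθ/2 = 5.473 m.
Hydraulic radius R = A/P = 4.217/5.473 = 0.7705 m.
Rearranging Manning's equation: n = (1/Q) A R^(2/3) S^(1/2) = (1/7.25) × 4.217 × 0.7705^(2/3) × √0.00082 = 0.014.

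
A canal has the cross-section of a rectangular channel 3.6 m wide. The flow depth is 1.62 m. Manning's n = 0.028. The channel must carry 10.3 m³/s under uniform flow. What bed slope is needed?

S = 0.00302

Flow area A = b·y = 3.6 × 1.62 = 5.832 m². Wetted perimeter P = b + 2y = 3.6 + 2×1.62 = 6.84 m.
Hydraulic radius R = A/P = 5.832/6.84 = 0.8526 m.
From Manning's equation, S = [nQ / (1 A R^(2/3))]² = [0.028 × 10.3 / (1 × 5.832 × 0.8526^(2/3))]² = 0.00302.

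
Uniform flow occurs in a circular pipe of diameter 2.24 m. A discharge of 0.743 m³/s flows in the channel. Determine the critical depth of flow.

y_c = 0.388 m

At critical depth, Q² T / (g A³) = 1, i.e. A³/T = Q²/g = 0.743²/9.81 = 0.05627.
Trying y = 0.265 m: A³/T = 0.01248 — too small.
Trying y = 0.438 m: A³/T = 0.09023 — too large.
Trying y = 0.388 m: A³/T = 0.05607 — matches.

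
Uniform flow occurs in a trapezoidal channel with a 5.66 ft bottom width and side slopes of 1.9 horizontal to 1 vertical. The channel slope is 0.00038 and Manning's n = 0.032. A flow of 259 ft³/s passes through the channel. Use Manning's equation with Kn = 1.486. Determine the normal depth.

Manning's equation rearranged: A R^(2/3) = nQ / (1.486·√S) = 0.032 × 259 / (1.486 × √0.00038) = 286.1.
Trying y = 8.22 ft: A R^(2/3) = 460.4 — too large.
Trying y = 6.68 ft: A R^(2/3) = 286.3 — close enough.

y_n = 6.68 ft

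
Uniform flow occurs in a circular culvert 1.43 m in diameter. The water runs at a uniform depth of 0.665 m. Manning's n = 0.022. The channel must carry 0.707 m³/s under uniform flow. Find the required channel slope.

For a circular section of diameter D = 1.43 m at depth y = 0.665 m, the central angle is θ = 2 arccos(1 − 2y/D) = 3.002 rad. Then A = (D²/8)(θ − sin θ) = 0.7316 m² and P = Dθ/2 = 2.146 m.
Hydraulic radius R = A/P = 0.7316/2.146 = 0.3409 m.
From Manning's equation, S = [nQ / (1 A R^(2/3))]² = [0.022 × 0.707 / (1 × 0.7316 × 0.3409^(2/3))]² = 0.0019.

S = 0.0019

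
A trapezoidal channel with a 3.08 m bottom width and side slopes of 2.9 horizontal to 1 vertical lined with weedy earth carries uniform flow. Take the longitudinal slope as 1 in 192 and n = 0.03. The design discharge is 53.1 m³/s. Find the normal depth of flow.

Manning's equation rearranged: A R^(2/3) = nQ / (1·√S) = 0.03 × 53.1 / (√0.005208) = 22.07.
At y = 2.67 m: A R^(2/3) = 37.61 — too large.
At y = 1.65 m: A R^(2/3) = 12.83 — too small.
At y = 2.11 m: A R^(2/3) = 22.05 — ≈ 22.07.

y_n = 2.11 m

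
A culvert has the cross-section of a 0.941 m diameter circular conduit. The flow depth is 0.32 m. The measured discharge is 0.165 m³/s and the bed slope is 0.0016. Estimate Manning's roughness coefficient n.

n = 0.016

For a circular section of diameter D = 0.941 m at depth y = 0.32 m, the central angle is θ = 2 arccos(1 − 2y/D) = 2.49 rad. Then A = (D²/8)(θ − sin θ) = 0.2086 m² and P = Dθ/2 = 1.172 m.
Hydraulic radius R = A/P = 0.2086/1.172 = 0.178 m.
Rearranging Manning's equation: n = (1/Q) A R^(2/3) S^(1/2) = (1/0.165) × 0.2086 × 0.178^(2/3) × √0.0016 = 0.016.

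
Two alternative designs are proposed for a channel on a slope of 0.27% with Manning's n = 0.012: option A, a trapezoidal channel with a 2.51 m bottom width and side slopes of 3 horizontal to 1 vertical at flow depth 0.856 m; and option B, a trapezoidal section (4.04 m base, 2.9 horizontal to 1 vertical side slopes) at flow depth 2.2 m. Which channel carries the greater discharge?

Channel A: With bottom width b = 2.51 m and side slope z = 3: A = (b + zy)y = (2.51 + 3×0.856)×0.856 = 4.347 m²; P = b + 2y√(1+z²) = 2.51 + 2×0.856×3.162 = 7.924 m. Hydraulic radius R = A/P = 4.347/7.924 = 0.5486 m. Q_A = (1/0.012)·4.347·0.5486^(2/3)·√0.0027 = 12.61 m³/s.
Channel B: With bottom width b = 4.04 m and side slope z = 2.9: A = (b + zy)y = (4.04 + 2.9×2.2)×2.2 = 22.92 m²; P = b + 2y√(1+z²) = 4.04 + 2×2.2×3.068 = 17.54 m. Hydraulic radius R = A/P = 22.92/17.54 = 1.307 m. Q_B = (1/0.012)·22.92·1.307^(2/3)·√0.0027 = 118.7 m³/s.
Q_A = 12.61 m³/s vs Q_B = 118.7 m³/s, so channel B carries more.

channel B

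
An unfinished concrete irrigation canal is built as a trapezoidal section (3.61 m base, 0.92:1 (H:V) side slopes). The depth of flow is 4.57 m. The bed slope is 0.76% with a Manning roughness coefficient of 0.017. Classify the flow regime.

supercritical

With bottom width b = 3.61 m and side slope z = 0.92: A = (b + zy)y = (3.61 + 0.92×4.57)×4.57 = 35.71 m²; P = b + 2y√(1+z²) = 3.61 + 2×4.57×1.359 = 16.03 m.
Hydraulic radius R = A/P = 35.71/16.03 = 2.228 m.
V = (1/n) R^(2/3) √S = (1/0.017) × 2.228^(2/3) × √0.0076 = 8.747 m/s. Hydraulic depth D_h = A/T = 35.71/12.02 = 2.971 m.
Froude number Fr = V/√(g·D_h) = 8.747/√(9.81×2.971) = 1.62, which is greater than 1, so the flow is supercritical.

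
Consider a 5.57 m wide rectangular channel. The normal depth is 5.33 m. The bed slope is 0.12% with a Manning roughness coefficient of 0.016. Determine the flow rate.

Flow area A = b·y = 5.57 × 5.33 = 29.69 m². Wetted perimeter P = b + 2y = 5.57 + 2×5.33 = 16.23 m.
Hydraulic radius R = A/P = 29.69/16.23 = 1.829 m.
Manning's equation: Q = (1/n) A R^(2/3) S^(1/2) = (1/0.016) × 29.69 × 1.829^(2/3) × 0.0012^(1/2) = 96.1 m³/s.

Q = 96.1 m³/s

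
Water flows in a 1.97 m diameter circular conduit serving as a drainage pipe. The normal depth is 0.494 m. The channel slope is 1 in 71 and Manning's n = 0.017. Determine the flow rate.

For a circular section of diameter D = 1.97 m at depth y = 0.494 m, the central angle is θ = 2 arccos(1 − 2y/D) = 2.098 rad. Then A = (D²/8)(θ − sin θ) = 0.5985 m² and P = Dθ/2 = 2.066 m.
Hydraulic radius R = A/P = 0.5985/2.066 = 0.2896 m.
Manning's equation: Q = (1/n) A R^(2/3) S^(1/2) = (1/0.017) × 0.5985 × 0.2896^(2/3) × 0.01408^(1/2) = 1.83 m³/s.

Q = 1.83 m³/s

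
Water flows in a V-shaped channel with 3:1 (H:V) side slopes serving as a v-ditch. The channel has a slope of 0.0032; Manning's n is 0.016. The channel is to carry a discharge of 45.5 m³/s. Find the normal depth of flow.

y_n = 2.08 m

Manning's equation rearranged: A R^(2/3) = nQ / (1·√S) = 0.016 × 45.5 / (√0.0032) = 12.87.
At y = 2.65 m: A R^(2/3) = 24.54 — high.
At y = 1.71 m: A R^(2/3) = 7.63 — low.
At y = 2.08 m: A R^(2/3) = 12.86 — close enough.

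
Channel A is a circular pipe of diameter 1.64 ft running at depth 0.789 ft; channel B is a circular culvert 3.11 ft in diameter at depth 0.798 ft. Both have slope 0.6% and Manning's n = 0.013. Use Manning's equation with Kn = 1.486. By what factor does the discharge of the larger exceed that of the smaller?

1.7

Channel A: For a circular section of diameter D = 1.64 ft at depth y = 0.789 ft, the central angle is θ = 2 arccos(1 − 2y/D) = 3.066 rad. Then A = (D²/8)(θ − sin θ) = 1.005 ft² and P = Dθ/2 = 2.514 ft. Hydraulic radius R = A/P = 1.005/2.514 = 0.3999 ft. Q_A = (1.486/0.013)·1.005·0.3999^(2/3)·√0.006 = 4.832 ft³/s.
Channel B: For a circular section of diameter D = 3.11 ft at depth y = 0.798 ft, the central angle is θ = 2 arccos(1 − 2y/D) = 2.125 rad. Then A = (D²/8)(θ − sin θ) = 1.541 ft² and P = Dθ/2 = 3.304 ft. Hydraulic radius R = A/P = 1.541/3.304 = 0.4663 ft. Q_B = (1.486/0.013)·1.541·0.4663^(2/3)·√0.006 = 8.202 ft³/s.
The larger discharge is 8.202 ft³/s and the smaller is 4.832 ft³/s; the ratio is 1.7.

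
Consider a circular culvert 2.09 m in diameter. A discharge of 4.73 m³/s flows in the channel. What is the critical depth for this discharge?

At critical depth, Q² T / (g A³) = 1, i.e. A³/T = Q²/g = 4.73²/9.81 = 2.281.
Trying y = 0.895 m: A³/T = 1.335 — too small.
Trying y = 1.25 m: A³/T = 4.789 — too large.
Trying y = 1.03 m: A³/T = 2.285 — matches.

y_c = 1.03 m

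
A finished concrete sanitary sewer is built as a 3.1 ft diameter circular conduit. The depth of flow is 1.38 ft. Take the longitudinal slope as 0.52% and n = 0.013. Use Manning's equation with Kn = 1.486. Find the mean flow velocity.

V = 6.6 ft/s

For a circular section of diameter D = 3.1 ft at depth y = 1.38 ft, the central angle is θ = 2 arccos(1 − 2y/D) = 2.922 rad. Then A = (D²/8)(θ − sin θ) = 3.248 ft² and P = Dθ/2 = 4.529 ft.
Hydraulic radius R = A/P = 3.248/4.529 = 0.7172 ft.
From Manning's equation, V = (1.486/n) R^(2/3) S^(1/2) = (1.486/0.013) × 0.7172^(2/3) × 0.0052^(1/2) = 6.6 ft/s.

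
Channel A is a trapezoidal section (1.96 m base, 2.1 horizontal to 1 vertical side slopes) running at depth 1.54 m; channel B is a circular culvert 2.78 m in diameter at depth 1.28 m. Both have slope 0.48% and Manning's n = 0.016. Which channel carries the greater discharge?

channel A

Channel A: With bottom width b = 1.96 m and side slope z = 2.1: A = (b + zy)y = (1.96 + 2.1×1.54)×1.54 = 7.999 m²; P = b + 2y√(1+z²) = 1.96 + 2×1.54×2.326 = 9.124 m. Hydraulic radius R = A/P = 7.999/9.124 = 0.8767 m. Q_A = (1/0.016)·7.999·0.8767^(2/3)·√0.0048 = 31.73 m³/s.
Channel B: For a circular section of diameter D = 2.78 m at depth y = 1.28 m, the central angle is θ = 2 arccos(1 − 2y/D) = 2.983 rad. Then A = (D²/8)(θ − sin θ) = 2.729 m² and P = Dθ/2 = 4.147 m. Hydraulic radius R = A/P = 2.729/4.147 = 0.6582 m. Q_B = (1/0.016)·2.729·0.6582^(2/3)·√0.0048 = 8.943 m³/s.
Q_A = 31.73 m³/s vs Q_B = 8.943 m³/s, so channel A carries more.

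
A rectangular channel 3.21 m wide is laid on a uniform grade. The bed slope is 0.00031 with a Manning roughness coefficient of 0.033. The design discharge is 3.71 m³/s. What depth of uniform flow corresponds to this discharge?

Manning's equation rearranged: A R^(2/3) = nQ / (1·√S) = 0.033 × 3.71 / (√0.00031) = 6.954.
Trying y = 1.82 m: A R^(2/3) = 5.254 — too small.
Trying y = 2.65 m: A R^(2/3) = 8.504 — too large.
Trying y = 2.26 m: A R^(2/3) = 6.954 — matches.

y_n = 2.26 m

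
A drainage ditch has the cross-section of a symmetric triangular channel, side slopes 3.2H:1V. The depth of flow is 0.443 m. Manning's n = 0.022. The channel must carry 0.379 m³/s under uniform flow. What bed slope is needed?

For a triangular section with side slope z = 3.2: A = zy² = 3.2×0.443² = 0.628 m²; P = 2y√(1+z²) = 2×0.443×3.353 = 2.97 m.
Hydraulic radius R = A/P = 0.628/2.97 = 0.2114 m.
From Manning's equation, S = [nQ / (1 A R^(2/3))]² = [0.022 × 0.379 / (1 × 0.628 × 0.2114^(2/3))]² = 0.0014.

S = 0.0014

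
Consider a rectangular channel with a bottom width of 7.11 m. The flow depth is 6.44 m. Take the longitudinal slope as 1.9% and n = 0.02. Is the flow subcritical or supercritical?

supercritical

Flow area A = b·y = 7.11 × 6.44 = 45.79 m². Wetted perimeter P = b + 2y = 7.11 + 2×6.44 = 19.99 m.
Hydraulic radius R = A/P = 45.79/19.99 = 2.291 m.
V = (1/n) R^(2/3) √S = (1/0.02) × 2.291^(2/3) × √0.019 = 11.98 m/s. Hydraulic depth D_h = A/T = 45.79/7.11 = 6.44 m.
Froude number Fr = V/√(g·D_h) = 11.98/√(9.81×6.44) = 1.51, which is greater than 1, so the flow is supercritical.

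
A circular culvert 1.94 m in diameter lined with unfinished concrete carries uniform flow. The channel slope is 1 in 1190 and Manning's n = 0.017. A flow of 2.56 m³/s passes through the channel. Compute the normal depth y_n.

Manning's equation rearranged: A R^(2/3) = nQ / (1·√S) = 0.017 × 2.56 / (√0.0008403) = 1.501.
Trying y = 1.14 m: A R^(2/3) = 1.187 — low.
Trying y = 1.57 m: A R^(2/3) = 1.803 — high.
Trying y = 1.34 m: A R^(2/3) = 1.501 — ≈ 1.501.

y_n = 1.34 m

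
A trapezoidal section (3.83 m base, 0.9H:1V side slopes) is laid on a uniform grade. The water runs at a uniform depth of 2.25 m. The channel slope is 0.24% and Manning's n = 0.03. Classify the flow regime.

subcritical

With bottom width b = 3.83 m and side slope z = 0.9: A = (b + zy)y = (3.83 + 0.9×2.25)×2.25 = 13.17 m²; P = b + 2y√(1+z²) = 3.83 + 2×2.25×1.345 = 9.884 m.
Hydraulic radius R = A/P = 13.17/9.884 = 1.333 m.
V = (1/n) R^(2/3) √S = (1/0.03) × 1.333^(2/3) × √0.0024 = 1.978 m/s. Hydraulic depth D_h = A/T = 13.17/7.88 = 1.672 m.
Froude number Fr = V/√(g·D_h) = 1.978/√(9.81×1.672) = 0.488, which is less than 1, so the flow is subcritical.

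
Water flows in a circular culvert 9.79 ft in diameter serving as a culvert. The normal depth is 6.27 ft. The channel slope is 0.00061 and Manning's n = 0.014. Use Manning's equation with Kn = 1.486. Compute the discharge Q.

Q = 265 ft³/s

For a circular section of diameter D = 9.79 ft at depth y = 6.27 ft, the central angle is θ = 2 arccos(1 − 2y/D) = 3.711 rad. Then A = (D²/8)(θ − sin θ) = 50.92 ft² and P = Dθ/2 = 18.17 ft.
Hydraulic radius R = A/P = 50.92/18.17 = 2.803 ft.
Manning's equation: Q = (1.486/n) A R^(2/3) S^(1/2) = (1.486/0.014) × 50.92 × 2.803^(2/3) × 0.00061^(1/2) = 265 ft³/s.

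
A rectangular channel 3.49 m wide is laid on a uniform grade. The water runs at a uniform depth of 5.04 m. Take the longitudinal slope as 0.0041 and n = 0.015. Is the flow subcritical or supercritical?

subcritical

Flow area A = b·y = 3.49 × 5.04 = 17.59 m². Wetted perimeter P = b + 2y = 3.49 + 2×5.04 = 13.57 m.
Hydraulic radius R = A/P = 17.59/13.57 = 1.296 m.
V = (1/n) R^(2/3) √S = (1/0.015) × 1.296^(2/3) × √0.0041 = 5.075 m/s. Hydraulic depth D_h = A/T = 17.59/3.49 = 5.04 m.
Froude number Fr = V/√(g·D_h) = 5.075/√(9.81×5.04) = 0.722, which is less than 1, so the flow is subcritical.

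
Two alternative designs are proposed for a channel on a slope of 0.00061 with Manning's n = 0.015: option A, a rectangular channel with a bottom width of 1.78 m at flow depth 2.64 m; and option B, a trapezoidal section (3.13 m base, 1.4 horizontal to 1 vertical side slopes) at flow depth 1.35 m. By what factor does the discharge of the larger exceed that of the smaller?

Channel A: Flow area A = b·y = 1.78 × 2.64 = 4.699 m². Wetted perimeter P = b + 2y = 1.78 + 2×2.64 = 7.06 m. Hydraulic radius R = A/P = 4.699/7.06 = 0.6656 m. Q_A = (1/0.015)·4.699·0.6656^(2/3)·√0.00061 = 5.899 m³/s.
Channel B: With bottom width b = 3.13 m and side slope z = 1.4: A = (b + zy)y = (3.13 + 1.4×1.35)×1.35 = 6.777 m²; P = b + 2y√(1+z²) = 3.13 + 2×1.35×1.72 = 7.775 m. Hydraulic radius R = A/P = 6.777/7.775 = 0.8716 m. Q_B = (1/0.015)·6.777·0.8716^(2/3)·√0.00061 = 10.18 m³/s.
The larger discharge is 10.18 m³/s and the smaller is 5.899 m³/s; the ratio is 1.73.

1.73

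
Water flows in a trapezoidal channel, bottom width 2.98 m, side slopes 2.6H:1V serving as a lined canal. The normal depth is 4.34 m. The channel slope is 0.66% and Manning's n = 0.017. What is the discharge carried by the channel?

With bottom width b = 2.98 m and side slope z = 2.6: A = (b + zy)y = (2.98 + 2.6×4.34)×4.34 = 61.91 m²; P = b + 2y√(1+z²) = 2.98 + 2×4.34×2.786 = 27.16 m.
Hydraulic radius R = A/P = 61.91/27.16 = 2.279 m.
Manning's equation: Q = (1/n) A R^(2/3) S^(1/2) = (1/0.017) × 61.91 × 2.279^(2/3) × 0.0066^(1/2) = 512 m³/s.

Q = 512 m³/s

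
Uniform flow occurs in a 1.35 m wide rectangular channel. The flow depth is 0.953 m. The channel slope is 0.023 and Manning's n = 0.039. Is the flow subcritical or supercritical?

subcritical

Flow area A = b·y = 1.35 × 0.953 = 1.287 m². Wetted perimeter P = b + 2y = 1.35 + 2×0.953 = 3.256 m.
Hydraulic radius R = A/P = 1.287/3.256 = 0.3951 m.
V = (1/n) R^(2/3) √S = (1/0.039) × 0.3951^(2/3) × √0.023 = 2.094 m/s. Hydraulic depth D_h = A/T = 1.287/1.35 = 0.953 m.
Froude number Fr = V/√(g·D_h) = 2.094/√(9.81×0.953) = 0.685, which is less than 1, so the flow is subcritical.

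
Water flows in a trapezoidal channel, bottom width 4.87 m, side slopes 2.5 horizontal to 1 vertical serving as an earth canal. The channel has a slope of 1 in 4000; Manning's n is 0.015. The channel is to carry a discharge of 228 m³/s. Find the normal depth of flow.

y_n = 5.55 m

Manning's equation rearranged: A R^(2/3) = nQ / (1·√S) = 0.015 × 228 / (√0.00025) = 216.3.
Trying y = 3.96 m: A R^(2/3) = 99.92 — short.
Trying y = 6.8 m: A R^(2/3) = 348.3 — over.
Trying y = 5.55 m: A R^(2/3) = 216.1 — close enough.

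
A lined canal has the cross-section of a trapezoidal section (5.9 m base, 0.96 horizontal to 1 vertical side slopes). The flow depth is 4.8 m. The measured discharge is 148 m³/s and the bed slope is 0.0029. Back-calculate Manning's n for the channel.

With bottom width b = 5.9 m and side slope z = 0.96: A = (b + zy)y = (5.9 + 0.96×4.8)×4.8 = 50.44 m²; P = b + 2y√(1+z²) = 5.9 + 2×4.8×1.386 = 19.21 m.
Hydraulic radius R = A/P = 50.44/19.21 = 2.626 m.
Rearranging Manning's equation: n = (1/Q) A R^(2/3) S^(1/2) = (1/148) × 50.44 × 2.626^(2/3) × √0.0029 = 0.0349.

n = 0.0349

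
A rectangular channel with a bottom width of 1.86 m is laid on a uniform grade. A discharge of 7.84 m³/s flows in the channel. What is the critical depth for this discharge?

For a rectangular channel, critical depth y_c = (q²/g)^(1/3) where q = Q/b = 7.84/1.86 = 4.215 m²/s.
So y_c = (4.215²/9.81)^(1/3) = 1.22 m.

y_c = 1.22 m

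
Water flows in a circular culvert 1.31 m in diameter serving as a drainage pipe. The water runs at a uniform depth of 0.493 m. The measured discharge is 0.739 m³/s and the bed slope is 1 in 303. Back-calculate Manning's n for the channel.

n = 0.015

For a circular section of diameter D = 1.31 m at depth y = 0.493 m, the central angle is θ = 2 arccos(1 − 2y/D) = 2.642 rad. Then A = (D²/8)(θ − sin θ) = 0.4639 m² and P = Dθ/2 = 1.73 m.
Hydraulic radius R = A/P = 0.4639/1.73 = 0.2681 m.
Rearranging Manning's equation: n = (1/Q) A R^(2/3) S^(1/2) = (1/0.739) × 0.4639 × 0.2681^(2/3) × √0.0033 = 0.015.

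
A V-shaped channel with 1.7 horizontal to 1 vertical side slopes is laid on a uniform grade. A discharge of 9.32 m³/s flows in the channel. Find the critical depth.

y_c = 1.44 m

At critical depth, Q² T / (g A³) = 1, i.e. A³/T = Q²/g = 9.32²/9.81 = 8.854.
At y = 1.18 m: A³/T = 3.306 — short.
At y = 1.67 m: A³/T = 18.77 — over.
At y = 1.44 m: A³/T = 8.947 — close enough.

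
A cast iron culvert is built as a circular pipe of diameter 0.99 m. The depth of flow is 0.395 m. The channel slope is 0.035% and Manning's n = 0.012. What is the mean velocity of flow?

V = 0.554 m/s

For a circular section of diameter D = 0.99 m at depth y = 0.395 m, the central angle is θ = 2 arccos(1 − 2y/D) = 2.735 rad. Then A = (D²/8)(θ − sin θ) = 0.2866 m² and P = Dθ/2 = 1.354 m.
Hydraulic radius R = A/P = 0.2866/1.354 = 0.2117 m.
From Manning's equation, V = (1/n) R^(2/3) S^(1/2) = (1/0.012) × 0.2117^(2/3) × 0.00035^(1/2) = 0.554 m/s.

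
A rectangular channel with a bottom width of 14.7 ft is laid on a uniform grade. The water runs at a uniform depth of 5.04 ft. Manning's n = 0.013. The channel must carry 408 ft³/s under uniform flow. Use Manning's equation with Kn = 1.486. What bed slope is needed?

S = 0.000539

Flow area A = b·y = 14.7 × 5.04 = 74.09 ft². Wetted perimeter P = b + 2y = 14.7 + 2×5.04 = 24.78 ft.
Hydraulic radius R = A/P = 74.09/24.78 = 2.99 ft.
From Manning's equation, S = [nQ / (1.486 A R^(2/3))]² = [0.013 × 408 / (1.486 × 74.09 × 2.99^(2/3))]² = 0.000539.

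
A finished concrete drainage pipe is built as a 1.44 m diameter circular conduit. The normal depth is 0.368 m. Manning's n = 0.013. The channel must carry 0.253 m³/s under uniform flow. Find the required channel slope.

For a circular section of diameter D = 1.44 m at depth y = 0.368 m, the central angle is θ = 2 arccos(1 − 2y/D) = 2.12 rad. Then A = (D²/8)(θ − sin θ) = 0.3284 m² and P = Dθ/2 = 1.526 m.
Hydraulic radius R = A/P = 0.3284/1.526 = 0.2152 m.
From Manning's equation, S = [nQ / (1 A R^(2/3))]² = [0.013 × 0.253 / (1 × 0.3284 × 0.2152^(2/3))]² = 0.000778.

S = 0.000778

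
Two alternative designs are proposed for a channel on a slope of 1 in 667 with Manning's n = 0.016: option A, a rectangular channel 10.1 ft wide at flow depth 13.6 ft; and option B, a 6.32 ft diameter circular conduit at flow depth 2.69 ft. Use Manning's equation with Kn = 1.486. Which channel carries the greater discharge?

Channel A: Flow area A = b·y = 10.1 × 13.6 = 137.4 ft². Wetted perimeter P = b + 2y = 10.1 + 2×13.6 = 37.3 ft. Hydraulic radius R = A/P = 137.4/37.3 = 3.683 ft. Q_A = (1.486/0.016)·137.4·3.683^(2/3)·√0.001499 = 1178 ft³/s.
Channel B: For a circular section of diameter D = 6.32 ft at depth y = 2.69 ft, the central angle is θ = 2 arccos(1 − 2y/D) = 2.843 rad. Then A = (D²/8)(θ − sin θ) = 12.73 ft² and P = Dθ/2 = 8.984 ft. Hydraulic radius R = A/P = 12.73/8.984 = 1.417 ft. Q_B = (1.486/0.016)·12.73·1.417^(2/3)·√0.001499 = 57.72 ft³/s.
Q_A = 1178 ft³/s vs Q_B = 57.72 ft³/s, so channel A carries more.

channel A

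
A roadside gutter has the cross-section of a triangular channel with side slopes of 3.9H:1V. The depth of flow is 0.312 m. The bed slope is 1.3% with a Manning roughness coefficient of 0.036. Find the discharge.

Q = 0.341 m³/s

For a triangular section with side slope z = 3.9: A = zy² = 3.9×0.312² = 0.3796 m²; P = 2y√(1+z²) = 2×0.312×4.026 = 2.512 m.
Hydraulic radius R = A/P = 0.3796/2.512 = 0.1511 m.
Manning's equation: Q = (1/n) A R^(2/3) S^(1/2) = (1/0.036) × 0.3796 × 0.1511^(2/3) × 0.013^(1/2) = 0.341 m³/s.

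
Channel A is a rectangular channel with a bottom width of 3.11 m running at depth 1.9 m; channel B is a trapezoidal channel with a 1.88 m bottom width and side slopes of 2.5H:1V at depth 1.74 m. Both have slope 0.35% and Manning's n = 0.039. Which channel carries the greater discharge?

Channel A: Flow area A = b·y = 3.11 × 1.9 = 5.909 m². Wetted perimeter P = b + 2y = 3.11 + 2×1.9 = 6.91 m. Hydraulic radius R = A/P = 5.909/6.91 = 0.8551 m. Q_A = (1/0.039)·5.909·0.8551^(2/3)·√0.0035 = 8.076 m³/s.
Channel B: With bottom width b = 1.88 m and side slope z = 2.5: A = (b + zy)y = (1.88 + 2.5×1.74)×1.74 = 10.84 m²; P = b + 2y√(1+z²) = 1.88 + 2×1.74×2.693 = 11.25 m. Hydraulic radius R = A/P = 10.84/11.25 = 0.9636 m. Q_B = (1/0.039)·10.84·0.9636^(2/3)·√0.0035 = 16.04 m³/s.
Q_A = 8.076 m³/s vs Q_B = 16.04 m³/s, so channel B carries more.

channel B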